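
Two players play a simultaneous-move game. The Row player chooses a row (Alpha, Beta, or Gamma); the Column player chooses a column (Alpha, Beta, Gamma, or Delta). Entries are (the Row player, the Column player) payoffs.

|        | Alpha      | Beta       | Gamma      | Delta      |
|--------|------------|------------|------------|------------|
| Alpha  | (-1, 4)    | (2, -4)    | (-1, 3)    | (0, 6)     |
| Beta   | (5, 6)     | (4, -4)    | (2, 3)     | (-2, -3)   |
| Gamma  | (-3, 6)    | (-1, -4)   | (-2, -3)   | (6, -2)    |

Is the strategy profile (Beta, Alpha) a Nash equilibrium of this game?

Holding the Column player at Alpha: the Row player gets 5 from Beta, versus -1 from Alpha, -3 from Gamma. No profitable deviation for the Row player.
Holding the Row player at Beta: the Column player gets 6 from Alpha, versus -4 from Beta, 3 from Gamma, -3 from Delta. No profitable deviation for the Column player either.

Yes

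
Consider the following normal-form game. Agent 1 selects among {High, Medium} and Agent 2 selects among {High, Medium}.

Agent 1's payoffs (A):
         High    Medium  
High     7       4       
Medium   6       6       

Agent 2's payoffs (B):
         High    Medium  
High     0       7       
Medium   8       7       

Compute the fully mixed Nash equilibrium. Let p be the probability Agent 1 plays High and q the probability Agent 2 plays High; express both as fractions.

In a mixed NE each player is indifferent between their pure strategies, so the opponent's mix sets the indifference.
Agent 2 indifferent between High and Medium: p·0 + (1−p)·8 = p·7 + (1−p)·7 ⟹ 8 + (-8)p = 7 + 0p ⟹ p = 1/8.
Agent 1 indifferent between High and Medium: q·7 + (1−q)·4 = q·6 + (1−q)·6 ⟹ 4 + 3q = 6 + 0q ⟹ q = 2/3.

p = 1/8, q = 2/3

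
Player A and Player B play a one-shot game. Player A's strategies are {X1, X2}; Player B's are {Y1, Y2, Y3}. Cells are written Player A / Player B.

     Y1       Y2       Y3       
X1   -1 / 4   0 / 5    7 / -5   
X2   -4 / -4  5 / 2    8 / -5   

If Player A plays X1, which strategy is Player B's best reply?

Y2

With Player A fixed at X1, Player B's payoffs are: Y1 → 4, Y2 → 5, Y3 → -5.
The maximum is 5, achieved by Y2.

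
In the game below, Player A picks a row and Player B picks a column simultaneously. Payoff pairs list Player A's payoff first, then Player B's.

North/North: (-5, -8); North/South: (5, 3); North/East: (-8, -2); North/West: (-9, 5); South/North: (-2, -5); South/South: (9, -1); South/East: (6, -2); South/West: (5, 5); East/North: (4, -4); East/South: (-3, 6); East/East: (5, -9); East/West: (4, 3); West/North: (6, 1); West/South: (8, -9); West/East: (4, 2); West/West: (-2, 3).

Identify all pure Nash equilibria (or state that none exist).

A profile is a Nash equilibrium when each player is best-responding to the other.
Player A's best responses — vs North: West (payoff 6); vs South: South (payoff 9); vs East: South (payoff 6); vs West: South (payoff 5).
Player B's best responses — vs North: West (payoff 5); vs South: West (payoff 5); vs East: South (payoff 6); vs West: West (payoff 3).
The only mutual best response is (South, West); neither player gains by switching there.

(South, West)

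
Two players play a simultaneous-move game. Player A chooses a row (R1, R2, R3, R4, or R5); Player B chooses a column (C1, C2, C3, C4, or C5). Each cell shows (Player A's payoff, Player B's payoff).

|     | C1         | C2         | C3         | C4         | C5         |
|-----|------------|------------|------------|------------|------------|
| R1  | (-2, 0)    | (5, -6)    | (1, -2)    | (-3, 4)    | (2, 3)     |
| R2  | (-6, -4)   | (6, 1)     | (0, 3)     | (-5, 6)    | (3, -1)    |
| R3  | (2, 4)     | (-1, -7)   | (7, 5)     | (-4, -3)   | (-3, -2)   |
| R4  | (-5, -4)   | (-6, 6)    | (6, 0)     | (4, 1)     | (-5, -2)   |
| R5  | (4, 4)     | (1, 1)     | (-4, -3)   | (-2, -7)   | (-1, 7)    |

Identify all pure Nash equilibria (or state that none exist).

Check mutual best responses: a cell is a NE iff neither player can gain by unilaterally deviating.
Player A's best responses — vs C1: R5 (payoff 4); vs C2: R2 (payoff 6); vs C3: R3 (payoff 7); vs C4: R4 (payoff 4); vs C5: R2 (payoff 3).
Player B's best responses — vs R1: C4 (payoff 4); vs R2: C4 (payoff 6); vs R3: C3 (payoff 5); vs R4: C2 (payoff 6); vs R5: C5 (payoff 7).
The only mutual best response is (R3, C3); neither player gains by switching there.

(R3, C3)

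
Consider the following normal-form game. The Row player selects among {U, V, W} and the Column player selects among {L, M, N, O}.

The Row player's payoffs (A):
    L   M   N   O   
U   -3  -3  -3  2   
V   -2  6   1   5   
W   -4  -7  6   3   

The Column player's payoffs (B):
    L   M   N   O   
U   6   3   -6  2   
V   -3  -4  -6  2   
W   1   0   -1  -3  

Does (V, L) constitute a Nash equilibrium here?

Holding the Column player at L: the Row player gets -2 from V, versus -3 from U, -4 from W. No profitable deviation for the Row player.
Holding the Row player at V: the Column player gets -3 from L but could get 2 by switching to O. The Column player has a profitable deviation.

No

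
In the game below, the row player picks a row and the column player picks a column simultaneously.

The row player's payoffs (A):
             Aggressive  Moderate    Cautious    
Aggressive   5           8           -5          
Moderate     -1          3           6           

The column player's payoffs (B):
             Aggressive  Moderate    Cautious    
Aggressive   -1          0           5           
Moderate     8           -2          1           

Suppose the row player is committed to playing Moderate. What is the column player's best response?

Aggressive

With the row player fixed at Moderate, the column player's payoffs are: Aggressive → 8, Moderate → -2, Cautious → 1.
The maximum is 8, achieved by Aggressive.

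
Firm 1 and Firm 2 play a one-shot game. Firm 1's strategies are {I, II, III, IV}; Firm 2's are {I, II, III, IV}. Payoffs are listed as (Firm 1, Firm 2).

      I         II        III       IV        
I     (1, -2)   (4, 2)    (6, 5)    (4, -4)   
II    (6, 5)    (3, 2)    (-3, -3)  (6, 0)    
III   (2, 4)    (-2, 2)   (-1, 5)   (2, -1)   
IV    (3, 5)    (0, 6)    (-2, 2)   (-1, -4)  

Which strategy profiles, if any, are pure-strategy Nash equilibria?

(I, III) and (II, I)

A profile is a Nash equilibrium when each player is best-responding to the other.
Firm 1's best responses — vs I: II (payoff 6); vs II: I (payoff 4); vs III: I (payoff 6); vs IV: II (payoff 6).
Firm 2's best responses — vs I: III (payoff 5); vs II: I (payoff 5); vs III: III (payoff 5); vs IV: II (payoff 6).
Mutual best responses occur at (I, III) and (II, I); at each, neither player gains by switching.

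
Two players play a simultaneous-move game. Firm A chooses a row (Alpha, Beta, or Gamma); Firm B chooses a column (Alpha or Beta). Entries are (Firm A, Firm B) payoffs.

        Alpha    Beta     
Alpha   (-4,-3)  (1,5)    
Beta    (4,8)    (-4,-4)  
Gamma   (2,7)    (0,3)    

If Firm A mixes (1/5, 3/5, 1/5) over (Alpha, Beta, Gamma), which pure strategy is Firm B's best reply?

Firm B's best reply maximizes expected payoff against the mix.
Alpha: (1/5)·(-3) + (3/5)·8 + (1/5)·7 = 28/5
Beta: (1/5)·5 + (3/5)·(-4) + (1/5)·3 = -4/5
Highest expected payoff is 28/5, from Alpha.

Alpha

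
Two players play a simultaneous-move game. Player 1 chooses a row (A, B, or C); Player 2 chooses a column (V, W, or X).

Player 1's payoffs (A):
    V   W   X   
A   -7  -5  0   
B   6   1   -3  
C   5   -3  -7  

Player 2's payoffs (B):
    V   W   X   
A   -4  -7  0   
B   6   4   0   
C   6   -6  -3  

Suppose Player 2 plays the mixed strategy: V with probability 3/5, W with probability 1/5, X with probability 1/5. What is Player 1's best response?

B

Compute Player 1's expected payoff from each pure strategy against the given mix.
A: (3/5)·(-7) + (1/5)·(-5) + (1/5)·0 = -26/5
B: (3/5)·6 + (1/5)·1 + (1/5)·(-3) = 16/5
C: (3/5)·5 + (1/5)·(-3) + (1/5)·(-7) = 1
Highest expected payoff is 16/5, from B.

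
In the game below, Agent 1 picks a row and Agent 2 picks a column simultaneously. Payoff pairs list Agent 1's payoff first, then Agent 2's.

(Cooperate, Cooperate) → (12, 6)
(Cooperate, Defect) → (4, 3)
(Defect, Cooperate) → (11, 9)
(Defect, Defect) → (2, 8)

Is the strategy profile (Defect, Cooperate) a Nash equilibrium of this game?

Holding Agent 2 at Cooperate: Agent 1 gets 11 from Defect but could get 12 by switching to Cooperate. Agent 1 has a profitable deviation.

No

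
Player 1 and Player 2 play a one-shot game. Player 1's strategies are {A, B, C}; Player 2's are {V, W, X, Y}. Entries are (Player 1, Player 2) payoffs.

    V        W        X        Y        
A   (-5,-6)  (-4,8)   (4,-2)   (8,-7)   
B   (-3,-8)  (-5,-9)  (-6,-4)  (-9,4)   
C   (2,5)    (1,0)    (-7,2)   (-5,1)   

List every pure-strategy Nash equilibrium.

(C, V)

A profile is a Nash equilibrium when each player is best-responding to the other.
Player 1's best responses — vs V: C (payoff 2); vs W: C (payoff 1); vs X: A (payoff 4); vs Y: A (payoff 8).
Player 2's best responses — vs A: W (payoff 8); vs B: Y (payoff 4); vs C: V (payoff 5).
The only mutual best response is (C, V); neither player gains by switching there.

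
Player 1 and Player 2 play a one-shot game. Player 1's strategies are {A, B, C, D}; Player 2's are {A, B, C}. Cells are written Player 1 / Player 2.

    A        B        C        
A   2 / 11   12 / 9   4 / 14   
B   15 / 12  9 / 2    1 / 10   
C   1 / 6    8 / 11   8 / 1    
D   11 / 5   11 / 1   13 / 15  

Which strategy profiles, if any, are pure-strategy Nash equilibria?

(B, A) and (D, C)

A profile is a Nash equilibrium when each player is best-responding to the other.
Player 1's best responses — vs A: B (payoff 15); vs B: A (payoff 12); vs C: D (payoff 13).
Player 2's best responses — vs A: C (payoff 14); vs B: A (payoff 12); vs C: B (payoff 11); vs D: C (payoff 15).
Mutual best responses occur at (B, A) and (D, C); at each, neither player gains by switching.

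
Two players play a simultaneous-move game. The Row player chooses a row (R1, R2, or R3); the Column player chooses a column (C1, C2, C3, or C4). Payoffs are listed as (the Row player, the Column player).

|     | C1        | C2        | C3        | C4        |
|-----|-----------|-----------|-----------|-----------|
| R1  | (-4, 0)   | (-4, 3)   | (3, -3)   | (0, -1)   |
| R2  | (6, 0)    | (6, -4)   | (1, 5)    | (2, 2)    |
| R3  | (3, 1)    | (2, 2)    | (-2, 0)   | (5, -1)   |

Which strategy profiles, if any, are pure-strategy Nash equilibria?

None

Check mutual best responses: a cell is a NE iff neither player can gain by unilaterally deviating.
The Row player's best responses — vs C1: R2 (payoff 6); vs C2: R2 (payoff 6); vs C3: R1 (payoff 3); vs C4: R3 (payoff 5).
The Column player's best responses — vs R1: C2 (payoff 3); vs R2: C3 (payoff 5); vs R3: C2 (payoff 2).
No cell has both players best-responding. For instance, the Row player's best reply to C2 is R2, but against R2 the Column player prefers C3 over C2.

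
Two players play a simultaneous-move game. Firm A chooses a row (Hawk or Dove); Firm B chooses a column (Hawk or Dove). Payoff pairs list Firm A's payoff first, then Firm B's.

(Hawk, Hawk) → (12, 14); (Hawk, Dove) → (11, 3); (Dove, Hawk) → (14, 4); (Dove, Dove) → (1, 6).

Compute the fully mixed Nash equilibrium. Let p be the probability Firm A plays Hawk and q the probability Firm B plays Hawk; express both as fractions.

p = 2/13, q = 5/6

In a mixed NE each player is indifferent between their pure strategies, so the opponent's mix sets the indifference.
Firm B indifferent between Hawk and Dove: p·14 + (1−p)·4 = p·3 + (1−p)·6 ⟹ 4 + 10p = 6 + (-3)p ⟹ p = 2/13.
Firm A indifferent between Hawk and Dove: q·12 + (1−q)·11 = q·14 + (1−q)·1 ⟹ 11 + 1q = 1 + 13q ⟹ q = 5/6.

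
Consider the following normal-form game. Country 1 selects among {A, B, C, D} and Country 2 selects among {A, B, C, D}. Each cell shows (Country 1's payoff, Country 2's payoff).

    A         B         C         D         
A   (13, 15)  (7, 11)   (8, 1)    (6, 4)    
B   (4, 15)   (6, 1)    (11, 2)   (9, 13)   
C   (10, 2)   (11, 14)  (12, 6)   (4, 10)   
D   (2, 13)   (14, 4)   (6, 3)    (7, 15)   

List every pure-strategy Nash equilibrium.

Check mutual best responses: a cell is a NE iff neither player can gain by unilaterally deviating.
Country 1's best responses — vs A: A (payoff 13); vs B: D (payoff 14); vs C: C (payoff 12); vs D: B (payoff 9).
Country 2's best responses — vs A: A (payoff 15); vs B: A (payoff 15); vs C: B (payoff 14); vs D: D (payoff 15).
The only mutual best response is (A, A); neither player gains by switching there.

(A, A)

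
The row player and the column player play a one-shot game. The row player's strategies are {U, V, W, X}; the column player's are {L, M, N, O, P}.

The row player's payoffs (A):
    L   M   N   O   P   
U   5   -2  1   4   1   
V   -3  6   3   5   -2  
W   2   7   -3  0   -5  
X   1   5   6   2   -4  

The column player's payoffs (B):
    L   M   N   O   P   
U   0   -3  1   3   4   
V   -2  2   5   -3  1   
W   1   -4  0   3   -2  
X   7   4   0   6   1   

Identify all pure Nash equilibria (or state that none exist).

(U, P)

Check mutual best responses: a cell is a NE iff neither player can gain by unilaterally deviating.
The row player's best responses — vs L: U (payoff 5); vs M: W (payoff 7); vs N: X (payoff 6); vs O: V (payoff 5); vs P: U (payoff 1).
The column player's best responses — vs U: P (payoff 4); vs V: N (payoff 5); vs W: O (payoff 3); vs X: L (payoff 7).
The only mutual best response is (U, P); neither player gains by switching there.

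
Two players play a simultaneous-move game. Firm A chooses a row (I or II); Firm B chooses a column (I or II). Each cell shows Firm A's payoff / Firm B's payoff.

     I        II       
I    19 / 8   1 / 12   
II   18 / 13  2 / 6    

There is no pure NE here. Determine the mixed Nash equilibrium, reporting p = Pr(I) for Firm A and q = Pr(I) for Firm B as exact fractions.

Each player's mixing probability is pinned down by making the *other* player indifferent.
Firm B indifferent between I and II: p·8 + (1−p)·13 = p·12 + (1−p)·6 ⟹ 13 + (-5)p = 6 + 6p ⟹ p = 7/11.
Firm A indifferent between I and II: q·19 + (1−q)·1 = q·18 + (1−q)·2 ⟹ 1 + 18q = 2 + 16q ⟹ q = 1/2.

p = 7/11, q = 1/2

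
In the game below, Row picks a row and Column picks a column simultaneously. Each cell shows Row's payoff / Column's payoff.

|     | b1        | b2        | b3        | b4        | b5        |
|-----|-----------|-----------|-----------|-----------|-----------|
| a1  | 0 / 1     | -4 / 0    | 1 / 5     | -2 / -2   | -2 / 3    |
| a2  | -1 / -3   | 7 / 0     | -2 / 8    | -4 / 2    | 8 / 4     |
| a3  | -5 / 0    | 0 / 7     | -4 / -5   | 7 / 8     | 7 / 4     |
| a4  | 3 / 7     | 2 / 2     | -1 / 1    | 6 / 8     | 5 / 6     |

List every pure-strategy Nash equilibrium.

(a1, b3) and (a3, b4)

Find each player's best response to every opponent strategy; NE are the intersections.
Row's best responses — vs b1: a4 (payoff 3); vs b2: a2 (payoff 7); vs b3: a1 (payoff 1); vs b4: a3 (payoff 7); vs b5: a2 (payoff 8).
Column's best responses — vs a1: b3 (payoff 5); vs a2: b3 (payoff 8); vs a3: b4 (payoff 8); vs a4: b4 (payoff 8).
Mutual best responses occur at (a1, b3) and (a3, b4); at each, neither player gains by switching.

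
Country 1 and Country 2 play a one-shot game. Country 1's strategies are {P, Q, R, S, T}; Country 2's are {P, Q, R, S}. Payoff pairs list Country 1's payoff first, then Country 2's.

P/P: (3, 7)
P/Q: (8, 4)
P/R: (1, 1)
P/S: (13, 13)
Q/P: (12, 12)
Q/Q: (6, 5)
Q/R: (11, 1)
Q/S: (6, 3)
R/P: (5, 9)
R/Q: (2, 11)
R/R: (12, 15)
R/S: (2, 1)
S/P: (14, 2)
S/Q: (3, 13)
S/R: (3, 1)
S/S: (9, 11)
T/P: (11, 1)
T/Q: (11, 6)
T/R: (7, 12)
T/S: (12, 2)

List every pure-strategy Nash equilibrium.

A profile is a Nash equilibrium when each player is best-responding to the other.
Country 1's best responses — vs P: S (payoff 14); vs Q: T (payoff 11); vs R: R (payoff 12); vs S: P (payoff 13).
Country 2's best responses — vs P: S (payoff 13); vs Q: P (payoff 12); vs R: R (payoff 15); vs S: Q (payoff 13); vs T: R (payoff 12).
Mutual best responses occur at (P, S) and (R, R); at each, neither player gains by switching.

(P, S) and (R, R)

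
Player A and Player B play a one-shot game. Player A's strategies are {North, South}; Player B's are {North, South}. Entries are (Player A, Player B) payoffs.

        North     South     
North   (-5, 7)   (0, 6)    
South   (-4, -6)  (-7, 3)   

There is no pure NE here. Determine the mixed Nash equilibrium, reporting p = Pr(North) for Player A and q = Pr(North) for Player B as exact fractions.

p = 9/10, q = 7/8

In a mixed NE each player is indifferent between their pure strategies, so the opponent's mix sets the indifference.
Player B indifferent between North and South: p·7 + (1−p)·(-6) = p·6 + (1−p)·3 ⟹ (-6) + 13p = 3 + 3p ⟹ p = 9/10.
Player A indifferent between North and South: q·(-5) + (1−q)·0 = q·(-4) + (1−q)·(-7) ⟹ 0 + (-5)q = (-7) + 3q ⟹ q = 7/8.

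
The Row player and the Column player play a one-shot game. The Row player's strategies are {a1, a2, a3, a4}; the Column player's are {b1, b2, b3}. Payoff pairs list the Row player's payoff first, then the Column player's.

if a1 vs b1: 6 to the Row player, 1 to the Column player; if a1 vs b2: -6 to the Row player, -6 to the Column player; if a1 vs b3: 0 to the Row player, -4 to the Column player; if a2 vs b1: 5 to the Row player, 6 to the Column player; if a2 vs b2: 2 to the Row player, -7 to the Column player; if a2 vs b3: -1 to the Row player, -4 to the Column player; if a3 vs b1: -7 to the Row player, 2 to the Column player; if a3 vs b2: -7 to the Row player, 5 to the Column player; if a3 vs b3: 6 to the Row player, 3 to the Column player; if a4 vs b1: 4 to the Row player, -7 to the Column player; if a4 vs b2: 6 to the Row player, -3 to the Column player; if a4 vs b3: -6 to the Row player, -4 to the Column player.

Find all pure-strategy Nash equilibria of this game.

A profile is a Nash equilibrium when each player is best-responding to the other.
The Row player's best responses — vs b1: a1 (payoff 6); vs b2: a4 (payoff 6); vs b3: a3 (payoff 6).
The Column player's best responses — vs a1: b1 (payoff 1); vs a2: b1 (payoff 6); vs a3: b2 (payoff 5); vs a4: b2 (payoff -3).
Mutual best responses occur at (a1, b1) and (a4, b2); at each, neither player gains by switching.

(a1, b1) and (a4, b2)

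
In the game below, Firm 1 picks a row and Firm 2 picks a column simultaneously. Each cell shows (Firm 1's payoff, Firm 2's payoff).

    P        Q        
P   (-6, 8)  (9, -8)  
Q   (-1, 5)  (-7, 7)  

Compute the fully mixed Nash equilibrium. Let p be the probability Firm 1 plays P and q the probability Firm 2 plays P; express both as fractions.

In a mixed NE each player is indifferent between their pure strategies, so the opponent's mix sets the indifference.
Firm 2 indifferent between P and Q: p·8 + (1−p)·5 = p·(-8) + (1−p)·7 ⟹ 5 + 3p = 7 + (-15)p ⟹ p = 1/9.
Firm 1 indifferent between P and Q: q·(-6) + (1−q)·9 = q·(-1) + (1−q)·(-7) ⟹ 9 + (-15)q = (-7) + 6q ⟹ q = 16/21.

p = 1/9, q = 16/21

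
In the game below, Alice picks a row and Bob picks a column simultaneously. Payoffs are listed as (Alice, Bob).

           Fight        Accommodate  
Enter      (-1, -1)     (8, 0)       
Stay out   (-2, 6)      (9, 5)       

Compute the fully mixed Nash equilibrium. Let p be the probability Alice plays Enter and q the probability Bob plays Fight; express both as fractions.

In a mixed NE each player is indifferent between their pure strategies, so the opponent's mix sets the indifference.
Bob indifferent between Fight and Accommodate: p·(-1) + (1−p)·6 = p·0 + (1−p)·5 ⟹ 6 + (-7)p = 5 + (-5)p ⟹ p = 1/2.
Alice indifferent between Enter and Stay out: q·(-1) + (1−q)·8 = q·(-2) + (1−q)·9 ⟹ 8 + (-9)q = 9 + (-11)q ⟹ q = 1/2.

p = 1/2, q = 1/2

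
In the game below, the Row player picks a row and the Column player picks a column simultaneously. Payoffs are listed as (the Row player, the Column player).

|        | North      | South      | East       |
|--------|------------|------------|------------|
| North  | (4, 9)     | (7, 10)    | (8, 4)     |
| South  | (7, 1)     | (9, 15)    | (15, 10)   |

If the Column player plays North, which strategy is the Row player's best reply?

South

With the Column player fixed at North, the Row player's payoffs are: North → 4, South → 7.
The maximum is 7, achieved by South.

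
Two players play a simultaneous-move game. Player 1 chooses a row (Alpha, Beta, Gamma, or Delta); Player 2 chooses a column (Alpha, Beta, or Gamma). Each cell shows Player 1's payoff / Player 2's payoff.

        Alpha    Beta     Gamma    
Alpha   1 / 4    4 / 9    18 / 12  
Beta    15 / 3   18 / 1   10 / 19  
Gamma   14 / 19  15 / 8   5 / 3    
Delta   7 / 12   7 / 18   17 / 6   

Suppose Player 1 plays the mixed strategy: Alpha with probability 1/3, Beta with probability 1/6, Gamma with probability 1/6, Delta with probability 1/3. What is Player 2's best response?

Player 2's best reply maximizes expected payoff against the mix.
Alpha: (1/3)·4 + (1/6)·3 + (1/6)·19 + (1/3)·12 = 9
Beta: (1/3)·9 + (1/6)·1 + (1/6)·8 + (1/3)·18 = 21/2
Gamma: (1/3)·12 + (1/6)·19 + (1/6)·3 + (1/3)·6 = 29/3
Highest expected payoff is 21/2, from Beta.

Beta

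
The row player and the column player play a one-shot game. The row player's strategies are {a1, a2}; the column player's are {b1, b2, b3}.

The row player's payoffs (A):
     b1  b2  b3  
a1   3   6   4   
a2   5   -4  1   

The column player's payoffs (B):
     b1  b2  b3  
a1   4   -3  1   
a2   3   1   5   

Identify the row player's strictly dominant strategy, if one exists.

Check whether one of the row player's strategies beats all alternatives regardless of what the opponent does.
a1 is not dominant: against b1, a2 gives 5 > 3.
a2 is not dominant: against b2, a1 gives 6 > -4.
No single strategy is best against every opponent action.

None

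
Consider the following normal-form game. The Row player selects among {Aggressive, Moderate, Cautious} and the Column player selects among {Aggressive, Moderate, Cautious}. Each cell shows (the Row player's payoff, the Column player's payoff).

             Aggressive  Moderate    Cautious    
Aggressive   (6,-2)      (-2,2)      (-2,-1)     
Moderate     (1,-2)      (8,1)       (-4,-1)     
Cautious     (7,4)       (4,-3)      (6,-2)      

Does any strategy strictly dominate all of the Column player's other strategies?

A strategy is strictly dominant if it gives the Column player a strictly higher payoff than every other strategy, against every choice by the opponent.
Aggressive is not dominant: against Aggressive, Moderate gives 2 > -2.
Moderate is not dominant: against Cautious, Aggressive gives 4 > -3.
Cautious is not dominant: against Aggressive, Moderate gives 2 > -1.
No single strategy is best against every opponent action.

No strictly dominant strategy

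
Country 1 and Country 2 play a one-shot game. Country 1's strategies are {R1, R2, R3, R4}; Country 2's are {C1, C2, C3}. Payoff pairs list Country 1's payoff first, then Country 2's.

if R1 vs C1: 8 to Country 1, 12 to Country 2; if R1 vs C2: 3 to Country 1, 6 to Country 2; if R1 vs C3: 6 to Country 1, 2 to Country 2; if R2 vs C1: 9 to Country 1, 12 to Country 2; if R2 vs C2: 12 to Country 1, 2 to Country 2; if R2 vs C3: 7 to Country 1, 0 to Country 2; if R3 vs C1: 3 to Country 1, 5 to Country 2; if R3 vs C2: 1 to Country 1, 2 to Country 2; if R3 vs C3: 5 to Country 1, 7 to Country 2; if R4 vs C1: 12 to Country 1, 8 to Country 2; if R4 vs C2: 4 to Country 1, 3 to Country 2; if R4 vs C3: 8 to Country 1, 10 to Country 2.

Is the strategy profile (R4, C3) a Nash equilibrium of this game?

Holding Country 2 at C3: Country 1 gets 8 from R4, versus 6 from R1, 7 from R2, 5 from R3. No profitable deviation for Country 1.
Holding Country 1 at R4: Country 2 gets 10 from C3, versus 8 from C1, 3 from C2. No profitable deviation for Country 2 either.

Yes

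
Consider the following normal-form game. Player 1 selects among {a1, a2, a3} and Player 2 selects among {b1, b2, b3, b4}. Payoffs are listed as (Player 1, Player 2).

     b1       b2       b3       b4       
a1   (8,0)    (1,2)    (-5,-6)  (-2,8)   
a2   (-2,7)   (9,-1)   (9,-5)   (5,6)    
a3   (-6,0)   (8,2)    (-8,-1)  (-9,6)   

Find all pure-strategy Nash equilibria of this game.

None

A profile is a Nash equilibrium when each player is best-responding to the other.
Player 1's best responses — vs b1: a1 (payoff 8); vs b2: a2 (payoff 9); vs b3: a2 (payoff 9); vs b4: a2 (payoff 5).
Player 2's best responses — vs a1: b4 (payoff 8); vs a2: b1 (payoff 7); vs a3: b4 (payoff 6).
No cell has both players best-responding. For instance, Player 1's best reply to b1 is a1, but against a1 Player 2 prefers b4 over b1.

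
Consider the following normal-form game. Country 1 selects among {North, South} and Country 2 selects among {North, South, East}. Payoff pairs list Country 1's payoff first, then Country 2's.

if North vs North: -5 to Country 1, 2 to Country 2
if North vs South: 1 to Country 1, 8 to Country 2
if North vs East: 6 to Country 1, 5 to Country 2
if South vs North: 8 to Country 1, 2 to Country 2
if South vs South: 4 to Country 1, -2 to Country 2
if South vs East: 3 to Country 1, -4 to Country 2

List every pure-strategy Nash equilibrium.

(South, North)

Check mutual best responses: a cell is a NE iff neither player can gain by unilaterally deviating.
Country 1's best responses — vs North: South (payoff 8); vs South: South (payoff 4); vs East: North (payoff 6).
Country 2's best responses — vs North: South (payoff 8); vs South: North (payoff 2).
The only mutual best response is (South, North); neither player gains by switching there.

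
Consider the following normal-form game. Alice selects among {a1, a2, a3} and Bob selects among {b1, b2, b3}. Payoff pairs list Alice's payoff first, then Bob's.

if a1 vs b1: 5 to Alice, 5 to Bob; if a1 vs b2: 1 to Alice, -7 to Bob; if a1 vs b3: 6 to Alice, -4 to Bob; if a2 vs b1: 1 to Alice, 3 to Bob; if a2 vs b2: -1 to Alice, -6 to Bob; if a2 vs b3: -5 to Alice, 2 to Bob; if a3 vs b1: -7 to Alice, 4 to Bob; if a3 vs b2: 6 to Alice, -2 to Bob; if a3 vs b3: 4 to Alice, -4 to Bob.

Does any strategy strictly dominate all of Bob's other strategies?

b1

Check whether one of Bob's strategies beats all alternatives regardless of what the opponent does.
b1 strictly dominates: vs a1: 5 > each of {-7, -4}; vs a2: 3 > each of {-6, 2}; vs a3: 4 > each of {-2, -4}.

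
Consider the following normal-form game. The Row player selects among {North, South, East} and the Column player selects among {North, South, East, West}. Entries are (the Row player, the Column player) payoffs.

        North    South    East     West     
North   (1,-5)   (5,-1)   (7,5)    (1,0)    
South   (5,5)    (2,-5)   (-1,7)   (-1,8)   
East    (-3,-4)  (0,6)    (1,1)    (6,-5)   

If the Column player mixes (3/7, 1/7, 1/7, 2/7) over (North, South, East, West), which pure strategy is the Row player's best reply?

The Row player's best reply maximizes expected payoff against the mix.
North: (3/7)·1 + (1/7)·5 + (1/7)·7 + (2/7)·1 = 17/7
South: (3/7)·5 + (1/7)·2 + (1/7)·(-1) + (2/7)·(-1) = 2
East: (3/7)·(-3) + (1/7)·0 + (1/7)·1 + (2/7)·6 = 4/7
Highest expected payoff is 17/7, from North.

North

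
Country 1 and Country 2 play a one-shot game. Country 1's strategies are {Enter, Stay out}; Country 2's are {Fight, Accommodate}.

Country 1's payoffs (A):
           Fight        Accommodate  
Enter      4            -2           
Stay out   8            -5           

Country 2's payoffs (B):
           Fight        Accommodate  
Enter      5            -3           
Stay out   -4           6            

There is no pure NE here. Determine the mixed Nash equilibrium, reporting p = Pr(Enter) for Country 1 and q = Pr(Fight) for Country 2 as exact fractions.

In a mixed NE each player is indifferent between their pure strategies, so the opponent's mix sets the indifference.
Country 2 indifferent between Fight and Accommodate: p·5 + (1−p)·(-4) = p·(-3) + (1−p)·6 ⟹ (-4) + 9p = 6 + (-9)p ⟹ p = 5/9.
Country 1 indifferent between Enter and Stay out: q·4 + (1−q)·(-2) = q·8 + (1−q)·(-5) ⟹ (-2) + 6q = (-5) + 13q ⟹ q = 3/7.

p = 5/9, q = 3/7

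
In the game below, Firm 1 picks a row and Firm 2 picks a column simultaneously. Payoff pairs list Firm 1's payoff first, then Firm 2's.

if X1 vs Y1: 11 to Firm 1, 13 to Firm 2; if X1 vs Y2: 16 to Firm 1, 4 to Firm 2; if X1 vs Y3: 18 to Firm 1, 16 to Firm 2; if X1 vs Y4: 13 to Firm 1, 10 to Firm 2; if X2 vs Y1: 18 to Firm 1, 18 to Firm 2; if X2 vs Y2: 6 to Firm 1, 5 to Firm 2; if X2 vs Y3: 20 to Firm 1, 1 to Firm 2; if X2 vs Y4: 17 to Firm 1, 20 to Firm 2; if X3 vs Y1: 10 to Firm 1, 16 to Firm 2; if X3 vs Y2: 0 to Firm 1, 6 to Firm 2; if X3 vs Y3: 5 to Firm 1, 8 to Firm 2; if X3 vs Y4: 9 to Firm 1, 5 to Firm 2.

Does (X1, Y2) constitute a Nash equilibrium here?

No

Holding Firm 2 at Y2: Firm 1 gets 16 from X1, versus 6 from X2, 0 from X3. No profitable deviation for Firm 1.
Holding Firm 1 at X1: Firm 2 gets 4 from Y2 but could get 16 by switching to Y3. Firm 2 has a profitable deviation.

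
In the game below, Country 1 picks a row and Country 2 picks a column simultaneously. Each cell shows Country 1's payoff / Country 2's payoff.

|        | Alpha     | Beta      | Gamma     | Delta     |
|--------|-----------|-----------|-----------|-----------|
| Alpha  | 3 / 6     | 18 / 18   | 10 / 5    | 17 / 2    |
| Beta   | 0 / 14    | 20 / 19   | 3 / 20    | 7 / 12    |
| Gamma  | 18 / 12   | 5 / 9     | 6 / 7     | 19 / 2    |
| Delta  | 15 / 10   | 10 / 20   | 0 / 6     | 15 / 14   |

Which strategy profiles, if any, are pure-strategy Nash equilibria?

A profile is a Nash equilibrium when each player is best-responding to the other.
Country 1's best responses — vs Alpha: Gamma (payoff 18); vs Beta: Beta (payoff 20); vs Gamma: Alpha (payoff 10); vs Delta: Gamma (payoff 19).
Country 2's best responses — vs Alpha: Beta (payoff 18); vs Beta: Gamma (payoff 20); vs Gamma: Alpha (payoff 12); vs Delta: Beta (payoff 20).
The only mutual best response is (Gamma, Alpha); neither player gains by switching there.

(Gamma, Alpha)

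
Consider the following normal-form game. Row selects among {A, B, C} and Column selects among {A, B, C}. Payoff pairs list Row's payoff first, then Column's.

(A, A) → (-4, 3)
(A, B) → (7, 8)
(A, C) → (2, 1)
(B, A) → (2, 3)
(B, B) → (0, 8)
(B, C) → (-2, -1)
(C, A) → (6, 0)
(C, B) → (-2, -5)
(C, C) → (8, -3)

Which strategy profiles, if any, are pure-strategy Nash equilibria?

Check mutual best responses: a cell is a NE iff neither player can gain by unilaterally deviating.
Row's best responses — vs A: C (payoff 6); vs B: A (payoff 7); vs C: C (payoff 8).
Column's best responses — vs A: B (payoff 8); vs B: B (payoff 8); vs C: A (payoff 0).
Mutual best responses occur at (A, B) and (C, A); at each, neither player gains by switching.

(A, B) and (C, A)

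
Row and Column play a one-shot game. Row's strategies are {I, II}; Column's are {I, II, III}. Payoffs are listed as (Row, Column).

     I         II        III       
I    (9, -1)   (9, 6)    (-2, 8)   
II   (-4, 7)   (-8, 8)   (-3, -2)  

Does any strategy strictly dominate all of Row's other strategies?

A strategy is strictly dominant if it gives Row a strictly higher payoff than every other strategy, against every choice by the opponent.
I strictly dominates: vs I: 9 > -4; vs II: 9 > -8; vs III: -2 > -3.

I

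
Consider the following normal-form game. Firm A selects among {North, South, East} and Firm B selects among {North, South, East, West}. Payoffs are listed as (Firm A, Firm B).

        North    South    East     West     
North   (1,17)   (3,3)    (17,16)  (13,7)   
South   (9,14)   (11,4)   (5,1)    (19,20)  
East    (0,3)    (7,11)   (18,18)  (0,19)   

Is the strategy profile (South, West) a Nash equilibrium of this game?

Yes

Holding Firm B at West: Firm A gets 19 from South, versus 13 from North, 0 from East. No profitable deviation for Firm A.
Holding Firm A at South: Firm B gets 20 from West, versus 14 from North, 4 from South, 1 from East. No profitable deviation for Firm B either.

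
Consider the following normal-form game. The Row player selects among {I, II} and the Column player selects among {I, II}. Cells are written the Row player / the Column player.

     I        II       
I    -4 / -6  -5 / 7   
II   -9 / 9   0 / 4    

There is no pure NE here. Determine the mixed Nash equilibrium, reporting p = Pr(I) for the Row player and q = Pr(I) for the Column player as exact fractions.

p = 5/18, q = 1/2

In a mixed NE each player is indifferent between their pure strategies, so the opponent's mix sets the indifference.
The Column player indifferent between I and II: p·(-6) + (1−p)·9 = p·7 + (1−p)·4 ⟹ 9 + (-15)p = 4 + 3p ⟹ p = 5/18.
The Row player indifferent between I and II: q·(-4) + (1−q)·(-5) = q·(-9) + (1−q)·0 ⟹ (-5) + 1q = 0 + (-9)q ⟹ q = 1/2.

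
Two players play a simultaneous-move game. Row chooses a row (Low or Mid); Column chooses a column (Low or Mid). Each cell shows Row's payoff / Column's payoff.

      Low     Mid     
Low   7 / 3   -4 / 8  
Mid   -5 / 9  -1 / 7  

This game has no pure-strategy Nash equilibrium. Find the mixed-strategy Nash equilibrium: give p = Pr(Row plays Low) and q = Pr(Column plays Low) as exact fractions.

In a mixed NE each player is indifferent between their pure strategies, so the opponent's mix sets the indifference.
Column indifferent between Low and Mid: p·3 + (1−p)·9 = p·8 + (1−p)·7 ⟹ 9 + (-6)p = 7 + 1p ⟹ p = 2/7.
Row indifferent between Low and Mid: q·7 + (1−q)·(-4) = q·(-5) + (1−q)·(-1) ⟹ (-4) + 11q = (-1) + (-4)q ⟹ q = 1/5.

p = 2/7, q = 1/5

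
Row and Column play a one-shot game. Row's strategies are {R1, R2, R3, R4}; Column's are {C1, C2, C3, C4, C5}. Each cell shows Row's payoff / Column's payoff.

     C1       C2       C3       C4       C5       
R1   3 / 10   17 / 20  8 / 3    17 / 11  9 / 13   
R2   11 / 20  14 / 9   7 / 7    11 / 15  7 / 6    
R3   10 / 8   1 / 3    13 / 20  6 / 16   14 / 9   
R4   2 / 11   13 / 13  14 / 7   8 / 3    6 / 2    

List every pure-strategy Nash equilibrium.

A profile is a Nash equilibrium when each player is best-responding to the other.
Row's best responses — vs C1: R2 (payoff 11); vs C2: R1 (payoff 17); vs C3: R4 (payoff 14); vs C4: R1 (payoff 17); vs C5: R3 (payoff 14).
Column's best responses — vs R1: C2 (payoff 20); vs R2: C1 (payoff 20); vs R3: C3 (payoff 20); vs R4: C2 (payoff 13).
Mutual best responses occur at (R1, C2) and (R2, C1); at each, neither player gains by switching.

(R1, C2) and (R2, C1)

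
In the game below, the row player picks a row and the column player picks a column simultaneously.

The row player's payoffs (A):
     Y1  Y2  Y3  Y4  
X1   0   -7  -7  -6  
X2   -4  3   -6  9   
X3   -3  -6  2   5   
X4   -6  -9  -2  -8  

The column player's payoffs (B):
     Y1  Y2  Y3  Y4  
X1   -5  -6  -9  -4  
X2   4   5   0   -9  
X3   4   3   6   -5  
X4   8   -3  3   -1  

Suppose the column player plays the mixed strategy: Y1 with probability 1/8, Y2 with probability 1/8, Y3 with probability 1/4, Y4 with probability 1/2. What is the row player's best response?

X2

The row player's best reply maximizes expected payoff against the mix.
X1: (1/8)·0 + (1/8)·(-7) + (1/4)·(-7) + (1/2)·(-6) = -45/8
X2: (1/8)·(-4) + (1/8)·3 + (1/4)·(-6) + (1/2)·9 = 23/8
X3: (1/8)·(-3) + (1/8)·(-6) + (1/4)·2 + (1/2)·5 = 15/8
X4: (1/8)·(-6) + (1/8)·(-9) + (1/4)·(-2) + (1/2)·(-8) = -51/8
Highest expected payoff is 23/8, from X2.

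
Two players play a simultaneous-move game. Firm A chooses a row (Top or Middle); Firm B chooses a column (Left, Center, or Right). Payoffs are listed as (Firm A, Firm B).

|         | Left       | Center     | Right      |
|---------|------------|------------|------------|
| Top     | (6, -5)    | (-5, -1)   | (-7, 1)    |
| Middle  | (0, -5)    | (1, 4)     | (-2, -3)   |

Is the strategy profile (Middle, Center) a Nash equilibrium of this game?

Holding Firm B at Center: Firm A gets 1 from Middle, versus -5 from Top. No profitable deviation for Firm A.
Holding Firm A at Middle: Firm B gets 4 from Center, versus -5 from Left, -3 from Right. No profitable deviation for Firm B either.

Yes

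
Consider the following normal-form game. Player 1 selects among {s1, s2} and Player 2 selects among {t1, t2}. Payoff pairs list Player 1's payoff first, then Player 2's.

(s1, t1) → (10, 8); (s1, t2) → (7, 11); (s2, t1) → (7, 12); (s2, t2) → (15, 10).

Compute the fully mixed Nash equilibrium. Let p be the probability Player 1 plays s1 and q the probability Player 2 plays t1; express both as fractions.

p = 2/5, q = 8/11

Each player's mixing probability is pinned down by making the *other* player indifferent.
Player 2 indifferent between t1 and t2: p·8 + (1−p)·12 = p·11 + (1−p)·10 ⟹ 12 + (-4)p = 10 + 1p ⟹ p = 2/5.
Player 1 indifferent between s1 and s2: q·10 + (1−q)·7 = q·7 + (1−q)·15 ⟹ 7 + 3q = 15 + (-8)q ⟹ q = 8/11.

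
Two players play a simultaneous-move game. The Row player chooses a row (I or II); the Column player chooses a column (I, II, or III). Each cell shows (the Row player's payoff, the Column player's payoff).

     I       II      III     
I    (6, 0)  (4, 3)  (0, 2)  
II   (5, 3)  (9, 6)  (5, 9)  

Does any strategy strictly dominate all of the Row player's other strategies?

None

A strategy is strictly dominant if it gives the Row player a strictly higher payoff than every other strategy, against every choice by the opponent.
I is not dominant: against II, II gives 9 > 4.
II is not dominant: against I, I gives 6 > 5.
No single strategy is best against every opponent action.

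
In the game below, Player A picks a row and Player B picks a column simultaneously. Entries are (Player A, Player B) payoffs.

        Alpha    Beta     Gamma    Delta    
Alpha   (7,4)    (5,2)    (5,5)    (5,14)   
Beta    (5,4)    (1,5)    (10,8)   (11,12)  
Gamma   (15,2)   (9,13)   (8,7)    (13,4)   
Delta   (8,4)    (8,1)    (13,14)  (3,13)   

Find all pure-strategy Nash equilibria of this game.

(Gamma, Beta) and (Delta, Gamma)

Check mutual best responses: a cell is a NE iff neither player can gain by unilaterally deviating.
Player A's best responses — vs Alpha: Gamma (payoff 15); vs Beta: Gamma (payoff 9); vs Gamma: Delta (payoff 13); vs Delta: Gamma (payoff 13).
Player B's best responses — vs Alpha: Delta (payoff 14); vs Beta: Delta (payoff 12); vs Gamma: Beta (payoff 13); vs Delta: Gamma (payoff 14).
Mutual best responses occur at (Gamma, Beta) and (Delta, Gamma); at each, neither player gains by switching.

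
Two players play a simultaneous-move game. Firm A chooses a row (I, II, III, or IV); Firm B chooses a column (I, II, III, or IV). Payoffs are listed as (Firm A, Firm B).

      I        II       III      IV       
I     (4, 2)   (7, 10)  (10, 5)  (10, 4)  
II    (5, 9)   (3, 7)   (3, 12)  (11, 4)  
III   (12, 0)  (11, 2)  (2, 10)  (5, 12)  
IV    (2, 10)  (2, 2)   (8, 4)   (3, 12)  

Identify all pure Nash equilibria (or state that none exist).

Check mutual best responses: a cell is a NE iff neither player can gain by unilaterally deviating.
Firm A's best responses — vs I: III (payoff 12); vs II: III (payoff 11); vs III: I (payoff 10); vs IV: II (payoff 11).
Firm B's best responses — vs I: II (payoff 10); vs II: III (payoff 12); vs III: IV (payoff 12); vs IV: IV (payoff 12).
No cell has both players best-responding. For instance, Firm A's best reply to IV is II, but against II Firm B prefers III over IV.

None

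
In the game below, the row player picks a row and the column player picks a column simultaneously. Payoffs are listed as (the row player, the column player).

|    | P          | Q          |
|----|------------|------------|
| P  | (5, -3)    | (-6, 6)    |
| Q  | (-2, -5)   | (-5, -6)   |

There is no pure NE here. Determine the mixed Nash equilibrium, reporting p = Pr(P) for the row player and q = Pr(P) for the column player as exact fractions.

p = 1/10, q = 1/8

In a mixed NE each player is indifferent between their pure strategies, so the opponent's mix sets the indifference.
The column player indifferent between P and Q: p·(-3) + (1−p)·(-5) = p·6 + (1−p)·(-6) ⟹ (-5) + 2p = (-6) + 12p ⟹ p = 1/10.
The row player indifferent between P and Q: q·5 + (1−q)·(-6) = q·(-2) + (1−q)·(-5) ⟹ (-6) + 11q = (-5) + 3q ⟹ q = 1/8.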